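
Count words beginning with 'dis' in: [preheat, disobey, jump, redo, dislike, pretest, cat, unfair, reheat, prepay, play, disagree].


Checking each word for prefix 'dis':
  'preheat' -> no (count: 0)
  'disobey' -> YES, starts with 'dis' (count: 1)
  'jump' -> no (count: 1)
  'redo' -> no (count: 1)
  'dislike' -> YES, starts with 'dis' (count: 2)
  'pretest' -> no (count: 2)
  'cat' -> no (count: 2)
  'unfair' -> no (count: 2)
  'reheat' -> no (count: 2)
  'prepay' -> no (count: 2)
  'play' -> no (count: 2)
  'disagree' -> YES, starts with 'dis' (count: 3)
Total with prefix 'dis': 3

3


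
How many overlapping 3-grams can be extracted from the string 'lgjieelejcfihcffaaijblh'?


String 'lgjieelejcfihcffaaijblh' has length L = 23.
Number of overlapping n-grams = L - n + 1
Substituting: 23 - 3 + 1 = 21

21


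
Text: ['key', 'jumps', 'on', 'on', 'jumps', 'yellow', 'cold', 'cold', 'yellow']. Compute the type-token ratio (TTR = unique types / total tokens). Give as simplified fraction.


Tokens: 9
Unique types: ('cold', 'jumps', 'key', 'on', 'yellow') = 5
TTR = 5/9
Already in lowest terms.

5/9


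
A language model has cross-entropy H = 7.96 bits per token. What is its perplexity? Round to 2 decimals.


Perplexity formula: PP = 2^H
H = 7.96
PP = 2^7.96
Decompose: 2^7.96 = 2^7 * 2^0.96
2^7 = 128, 2^0.96 ~ 1.9453099
PP ~ 128 * 1.9453099 = 248.9996672
Rounded to 2 decimals: 249.00

249.00


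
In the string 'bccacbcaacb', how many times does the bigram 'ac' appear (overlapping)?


Scanning 'bccacbcaacb' for bigram 'ac':
  Position 0: 'bc' -> no
  Position 1: 'cc' -> no
  Position 2: 'ca' -> no
  Position 3: 'ac' -> MATCH
  Position 4: 'cb' -> no
  Position 5: 'bc' -> no
  Position 6: 'ca' -> no
  Position 7: 'aa' -> no
  Position 8: 'ac' -> MATCH
  Position 9: 'cb' -> no
Total matches: 2

2


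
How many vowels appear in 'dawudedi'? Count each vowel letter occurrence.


Scanning each character of 'dawudedi':
  Position 1: 'd' -> consonant (running count: 0)
  Position 2: 'a' -> vowel (running count: 1)
  Position 3: 'w' -> consonant (running count: 1)
  Position 4: 'u' -> vowel (running count: 2)
  Position 5: 'd' -> consonant (running count: 2)
  Position 6: 'e' -> vowel (running count: 3)
  Position 7: 'd' -> consonant (running count: 3)
  Position 8: 'i' -> vowel (running count: 4)
Total vowels: 4

4


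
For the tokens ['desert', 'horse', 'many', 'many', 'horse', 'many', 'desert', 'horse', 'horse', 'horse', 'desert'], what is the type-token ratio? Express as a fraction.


Tokens: 11
Unique types: ('desert', 'horse', 'many') = 3
TTR = 3/11
Already in lowest terms.

3/11


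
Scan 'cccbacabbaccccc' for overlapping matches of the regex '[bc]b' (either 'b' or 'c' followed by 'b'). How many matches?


Pattern: [bc]b means either 'b' or 'c' followed by 'b'.
Scanning 'cccbacabbaccccc' position-by-position:
  Pos 0: window 'cc' -> no
  Pos 1: window 'cc' -> no
  Pos 2: window 'cb' -> MATCH
  Pos 3: window 'ba' -> no
  Pos 4: window 'ac' -> no
  Pos 5: window 'ca' -> no
  Pos 6: window 'ab' -> no
  Pos 7: window 'bb' -> MATCH
  Pos 8: window 'ba' -> no
  Pos 9: window 'ac' -> no
  Pos 10: window 'cc' -> no
  Pos 11: window 'cc' -> no
  Pos 12: window 'cc' -> no
  Pos 13: window 'cc' -> no
  Pos 14: window 'c' -> no
Total matches: 2

2


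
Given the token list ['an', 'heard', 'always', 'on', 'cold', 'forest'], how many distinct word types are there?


Listing all tokens and tracking unique types:
  Token 1: 'an' -> NEW (unique so far: 1)
  Token 2: 'heard' -> NEW (unique so far: 2)
  Token 3: 'always' -> NEW (unique so far: 3)
  Token 4: 'on' -> NEW (unique so far: 4)
  Token 5: 'cold' -> NEW (unique so far: 5)
  Token 6: 'forest' -> NEW (unique so far: 6)
Unique types: ('always', 'an', 'cold', 'forest', 'heard', 'on')
Vocabulary size: 6

6


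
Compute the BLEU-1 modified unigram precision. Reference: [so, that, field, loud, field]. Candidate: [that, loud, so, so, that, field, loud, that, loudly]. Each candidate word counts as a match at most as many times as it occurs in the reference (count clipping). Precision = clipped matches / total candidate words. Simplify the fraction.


Reference word counts: {'field': 2, 'loud': 1, 'so': 1, 'that': 1}
Checking each candidate word (with clipping):
  'that' -> in reference (ref count 1, used 1/1) -> match (matches: 1)
  'loud' -> in reference (ref count 1, used 1/1) -> match (matches: 2)
  'so' -> in reference (ref count 1, used 1/1) -> match (matches: 3)
  'so' -> ref count 1 already used up (1/1) -> clipped, no match (matches: 3)
  'that' -> ref count 1 already used up (1/1) -> clipped, no match (matches: 3)
  'field' -> in reference (ref count 2, used 1/2) -> match (matches: 4)
  'loud' -> ref count 1 already used up (1/1) -> clipped, no match (matches: 4)
  'that' -> ref count 1 already used up (1/1) -> clipped, no match (matches: 4)
  'loudly' -> not in reference -> no match (matches: 4)
Clipped matches: 4, Candidate length: 9
Precision = 4/9

4/9


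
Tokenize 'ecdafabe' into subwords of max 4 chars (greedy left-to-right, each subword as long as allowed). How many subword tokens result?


'ecdafabe' has 8 characters.
Chunking with max size 4:
  Chunk 1: 'ecda' (positions 0-3)
  Chunk 2: 'fabe' (positions 4-7)
Total chunks: ceil(8 / 4) = 2

2


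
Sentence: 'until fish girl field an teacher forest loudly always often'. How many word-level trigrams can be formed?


Word trigrams from [10] words:
  Trigram 1: (until fish girl)
  Trigram 2: (fish girl field)
  Trigram 3: (girl field an)
  Trigram 4: (field an teacher)
  Trigram 5: (an teacher forest)
  Trigram 6: (teacher forest loudly)
  Trigram 7: (forest loudly always)
  Trigram 8: (loudly always often)
Total word trigrams: 10 - 2 = 8

8


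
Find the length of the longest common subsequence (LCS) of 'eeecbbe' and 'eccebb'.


DP table for LCS of 'eeecbbe' and 'eccebb':
       e  c  c  e  b  b
    0  0  0  0  0  0  0
  e 0  1  1  1  1  1  1
  e 0  1  1  1  2  2  2
  e 0  1  1  1  2  2  2
  c 0  1  2  2  2  2  2
  b 0  1  2  2  2  3  3
  b 0  1  2  2  2  3  4
  e 0  1  2  2  3  3  4
LCS: 'eebb'
LCS length = 4

4


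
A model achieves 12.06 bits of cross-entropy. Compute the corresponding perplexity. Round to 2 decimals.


Perplexity formula: PP = 2^H
H = 12.06
PP = 2^12.06
Decompose: 2^12.06 = 2^12 * 2^0.06
2^12 = 4096, 2^0.06 ~ 1.0424658
PP ~ 4096 * 1.0424658 = 4269.9399168
Rounded to 2 decimals: 4269.94

4269.94


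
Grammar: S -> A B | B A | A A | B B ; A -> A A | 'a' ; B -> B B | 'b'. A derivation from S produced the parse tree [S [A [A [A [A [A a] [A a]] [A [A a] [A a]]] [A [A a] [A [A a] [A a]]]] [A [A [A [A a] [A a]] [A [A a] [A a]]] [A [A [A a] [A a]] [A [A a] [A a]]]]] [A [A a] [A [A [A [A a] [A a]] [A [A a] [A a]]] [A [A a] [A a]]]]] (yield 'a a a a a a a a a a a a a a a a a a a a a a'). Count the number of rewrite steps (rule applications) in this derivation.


Every bracketed nonterminal node [X ...] in the tree is produced by exactly one rule application.
Reading the tree off as a leftmost derivation:
  Step 1: S  =>  A A   (applied S -> A A)
  Step 2: A A  =>  A A A   (applied A -> A A)
  Step 3: A A A  =>  A A A A   (applied A -> A A)
  Step 4: A A A A  =>  A A A A A   (applied A -> A A)
  Step 5: A A A A A  =>  A A A A A A   (applied A -> A A)
  Step 6: A A A A A A  =>  a A A A A A   (applied A -> a)
  Step 7: a A A A A A  =>  a a A A A A   (applied A -> a)
  Step 8: a a A A A A  =>  a a A A A A A   (applied A -> A A)
  Step 9: a a A A A A A  =>  a a a A A A A   (applied A -> a)
  Step 10: a a a A A A A  =>  a a a a A A A   (applied A -> a)
  Step 11: a a a a A A A  =>  a a a a A A A A   (applied A -> A A)
  Step 12: a a a a A A A A  =>  a a a a a A A A   (applied A -> a)
  Step 13: a a a a a A A A  =>  a a a a a A A A A   (applied A -> A A)
  Step 14: a a a a a A A A A  =>  a a a a a a A A A   (applied A -> a)
  Step 15: a a a a a a A A A  =>  a a a a a a a A A   (applied A -> a)
  Step 16: a a a a a a a A A  =>  a a a a a a a A A A   (applied A -> A A)
  Step 17: a a a a a a a A A A  =>  a a a a a a a A A A A   (applied A -> A A)
  Step 18: a a a a a a a A A A A  =>  a a a a a a a A A A A A   (applied A -> A A)
  Step 19: a a a a a a a A A A A A  =>  a a a a a a a a A A A A   (applied A -> a)
  Step 20: a a a a a a a a A A A A  =>  a a a a a a a a a A A A   (applied A -> a)
  Step 21: a a a a a a a a a A A A  =>  a a a a a a a a a A A A A   (applied A -> A A)
  Step 22: a a a a a a a a a A A A A  =>  a a a a a a a a a a A A A   (applied A -> a)
  Step 23: a a a a a a a a a a A A A  =>  a a a a a a a a a a a A A   (applied A -> a)
  Step 24: a a a a a a a a a a a A A  =>  a a a a a a a a a a a A A A   (applied A -> A A)
  Step 25: a a a a a a a a a a a A A A  =>  a a a a a a a a a a a A A A A   (applied A -> A A)
  Step 26: a a a a a a a a a a a A A A A  =>  a a a a a a a a a a a a A A A   (applied A -> a)
  Step 27: a a a a a a a a a a a a A A A  =>  a a a a a a a a a a a a a A A   (applied A -> a)
  Step 28: a a a a a a a a a a a a a A A  =>  a a a a a a a a a a a a a A A A   (applied A -> A A)
  Step 29: a a a a a a a a a a a a a A A A  =>  a a a a a a a a a a a a a a A A   (applied A -> a)
  Step 30: a a a a a a a a a a a a a a A A  =>  a a a a a a a a a a a a a a a A   (applied A -> a)
  Step 31: a a a a a a a a a a a a a a a A  =>  a a a a a a a a a a a a a a a A A   (applied A -> A A)
  Step 32: a a a a a a a a a a a a a a a A A  =>  a a a a a a a a a a a a a a a a A   (applied A -> a)
  Step 33: a a a a a a a a a a a a a a a a A  =>  a a a a a a a a a a a a a a a a A A   (applied A -> A A)
  Step 34: a a a a a a a a a a a a a a a a A A  =>  a a a a a a a a a a a a a a a a A A A   (applied A -> A A)
  Step 35: a a a a a a a a a a a a a a a a A A A  =>  a a a a a a a a a a a a a a a a A A A A   (applied A -> A A)
  Step 36: a a a a a a a a a a a a a a a a A A A A  =>  a a a a a a a a a a a a a a a a a A A A   (applied A -> a)
  Step 37: a a a a a a a a a a a a a a a a a A A A  =>  a a a a a a a a a a a a a a a a a a A A   (applied A -> a)
  Step 38: a a a a a a a a a a a a a a a a a a A A  =>  a a a a a a a a a a a a a a a a a a A A A   (applied A -> A A)
  Step 39: a a a a a a a a a a a a a a a a a a A A A  =>  a a a a a a a a a a a a a a a a a a a A A   (applied A -> a)
  Step 40: a a a a a a a a a a a a a a a a a a a A A  =>  a a a a a a a a a a a a a a a a a a a a A   (applied A -> a)
  Step 41: a a a a a a a a a a a a a a a a a a a a A  =>  a a a a a a a a a a a a a a a a a a a a A A   (applied A -> A A)
  Step 42: a a a a a a a a a a a a a a a a a a a a A A  =>  a a a a a a a a a a a a a a a a a a a a a A   (applied A -> a)
  Step 43: a a a a a a a a a a a a a a a a a a a a a A  =>  a a a a a a a a a a a a a a a a a a a a a a   (applied A -> a)
Final yield: a a a a a a a a a a a a a a a a a a a a a a
Total rewrite steps: 43

43


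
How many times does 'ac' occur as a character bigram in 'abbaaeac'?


Scanning 'abbaaeac' for bigram 'ac':
  Position 0: 'ab' -> no
  Position 1: 'bb' -> no
  Position 2: 'ba' -> no
  Position 3: 'aa' -> no
  Position 4: 'ae' -> no
  Position 5: 'ea' -> no
  Position 6: 'ac' -> MATCH
Total matches: 1

1


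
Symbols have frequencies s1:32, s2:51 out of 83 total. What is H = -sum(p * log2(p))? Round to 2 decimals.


Computing entropy H = -sum(p_i * log2(p_i)):
  s1: p = 32/83 = 0.3855, -p*log2(p) = 0.5301
  s2: p = 51/83 = 0.6145, -p*log2(p) = 0.4317
H = sum of terms = 0.9618
Rounded to 2 decimals: 0.96

0.96


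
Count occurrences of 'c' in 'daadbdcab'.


Scanning 'daadbdcab' for 'c':
  Position 6: 'c' -> MATCH (count: 1)
Total occurrences of 'c': 1

1


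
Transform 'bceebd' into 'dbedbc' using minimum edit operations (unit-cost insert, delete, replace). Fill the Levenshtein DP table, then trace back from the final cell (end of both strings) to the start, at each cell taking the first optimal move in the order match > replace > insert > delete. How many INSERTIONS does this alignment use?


Edit distance = 4. Backtracking from cell (6, 6) with preference match > replace > insert > delete,
then listing the resulting alignment 'bceebd' -> 'dbedbc' left to right:
  Step 1: replace b->d
  Step 2: replace c->b
  Step 3: keep 'e'
  Step 4: replace e->d
  Step 5: keep 'b'
  Step 6: replace d->c
Total insertions: 0

0


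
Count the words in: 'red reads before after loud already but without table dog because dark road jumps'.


Counting words by splitting on spaces:
  Word 1: 'red'
  Word 2: 'reads'
  Word 3: 'before'
  Word 4: 'after'
  Word 5: 'loud'
  Word 6: 'already'
  Word 7: 'but'
  Word 8: 'without'
  Word 9: 'table'
  Word 10: 'dog'
  Word 11: 'because'
  Word 12: 'dark'
  Word 13: 'road'
  Word 14: 'jumps'
Total words: 14

14


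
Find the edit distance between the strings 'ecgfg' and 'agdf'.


Building DP table for s1='ecgfg' (len 5) and s2='agdf' (len 4):
       a  g  d  f
    0  1  2  3  4
  e 1  1  2  3  4
  c 2  2  2  3  4
  g 3  3  2  3  4
  f 4  4  3  3  3
  g 5  5  4  4  4
Edit distance = dp[5][4] = 4

4


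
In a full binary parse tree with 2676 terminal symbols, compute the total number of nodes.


Leaf nodes (terminals): 2676
Internal nodes = n - 1 = 2676 - 1 = 2675
Total = leaves + internal = 2676 + 2675 = 5351

5351


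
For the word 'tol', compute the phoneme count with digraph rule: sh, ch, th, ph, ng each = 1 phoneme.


Parsing 'tol' greedily, digraphs first:
  't' -> consonant phoneme (phonemes so far: 1)
  'o' -> vowel phoneme (phonemes so far: 2)
  'l' -> consonant phoneme (phonemes so far: 3)
Total phonemes: 3

3


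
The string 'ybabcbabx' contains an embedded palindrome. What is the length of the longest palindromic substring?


Scanning 'ybabcbabx' for palindromic substrings.
Substring at positions 1-7: 'babcbab'.
Check: reverse('babcbab') = 'babcbab' -> palindrome confirmed.
Neighbouring characters ('y' / 'x') break symmetry, so it cannot extend further.
No longer palindromic substring exists; longest length = 7

7


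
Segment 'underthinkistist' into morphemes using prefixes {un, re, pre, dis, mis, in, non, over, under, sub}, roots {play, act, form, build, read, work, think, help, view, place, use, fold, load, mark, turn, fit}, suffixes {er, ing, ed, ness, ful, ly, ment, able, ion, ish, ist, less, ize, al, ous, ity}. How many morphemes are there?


Segmenting 'underthinkistist' against the inventory:
  'under' -> prefix (morpheme 1)
  'think' -> root (morpheme 2)
  'ist' -> suffix (morpheme 3)
  'ist' -> suffix (morpheme 4)
Total morphemes: 4

4


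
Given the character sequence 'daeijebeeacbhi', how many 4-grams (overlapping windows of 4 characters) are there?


String 'daeijebeeacbhi' has length L = 14.
Number of overlapping n-grams = L - n + 1
Substituting: 14 - 4 + 1 = 11

11


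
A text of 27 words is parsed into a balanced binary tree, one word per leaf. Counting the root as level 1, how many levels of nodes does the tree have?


In a balanced binary tree with n leaves the deepest leaf is ceil(log2(n)) edges below the root,
so counting node levels inclusive of root and leaves gives ceil(log2(n)) + 1 levels.
log2(27) = 4.7549
ceil(4.7549) = 5
levels = 5 + 1 = 6

6


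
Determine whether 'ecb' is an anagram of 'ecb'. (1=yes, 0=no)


Sort characters of 'ecb': 'bce'
Sort characters of 'ecb': 'bce'
Sorted forms match -> they ARE anagrams
Result: 1

1


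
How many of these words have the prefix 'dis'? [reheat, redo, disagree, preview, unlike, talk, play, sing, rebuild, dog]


Checking each word for prefix 'dis':
  'reheat' -> no (count: 0)
  'redo' -> no (count: 0)
  'disagree' -> YES, starts with 'dis' (count: 1)
  'preview' -> no (count: 1)
  'unlike' -> no (count: 1)
  'talk' -> no (count: 1)
  'play' -> no (count: 1)
  'sing' -> no (count: 1)
  'rebuild' -> no (count: 1)
  'dog' -> no (count: 1)
Total with prefix 'dis': 1

1


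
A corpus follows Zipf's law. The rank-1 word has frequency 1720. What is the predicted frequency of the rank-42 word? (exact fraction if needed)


Zipf's law: freq(rank) = f1 / rank
f1 = 1720, rank = 42
freq = 1720 / 42
GCD(1720, 42) = 2
Simplified: 860/21

860/21


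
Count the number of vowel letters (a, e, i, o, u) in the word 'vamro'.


Scanning each character of 'vamro':
  Position 1: 'v' -> consonant (running count: 0)
  Position 2: 'a' -> vowel (running count: 1)
  Position 3: 'm' -> consonant (running count: 1)
  Position 4: 'r' -> consonant (running count: 1)
  Position 5: 'o' -> vowel (running count: 2)
Total vowels: 2

2


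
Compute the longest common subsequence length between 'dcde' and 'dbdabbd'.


DP table for LCS of 'dcde' and 'dbdabbd':
       d  b  d  a  b  b  d
    0  0  0  0  0  0  0  0
  d 0  1  1  1  1  1  1  1
  c 0  1  1  1  1  1  1  1
  d 0  1  1  2  2  2  2  2
  e 0  1  1  2  2  2  2  2
LCS: 'dd'
LCS length = 2

2


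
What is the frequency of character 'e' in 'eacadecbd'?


Scanning 'eacadecbd' for 'e':
  Position 0: 'e' -> MATCH (count: 1)
  Position 5: 'e' -> MATCH (count: 2)
Total occurrences of 'e': 2

2


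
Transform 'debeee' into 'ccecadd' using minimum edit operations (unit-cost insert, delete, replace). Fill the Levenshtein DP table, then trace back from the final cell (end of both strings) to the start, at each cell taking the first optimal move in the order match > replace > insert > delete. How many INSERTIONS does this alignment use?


Edit distance = 6. Backtracking from cell (6, 7) with preference match > replace > insert > delete,
then listing the resulting alignment 'debeee' -> 'ccecadd' left to right:
  Step 1: insert 'c' [insertion #1]
  Step 2: replace d->c
  Step 3: keep 'e'
  Step 4: replace b->c
  Step 5: replace e->a
  Step 6: replace e->d
  Step 7: replace e->d
Total insertions: 1

1


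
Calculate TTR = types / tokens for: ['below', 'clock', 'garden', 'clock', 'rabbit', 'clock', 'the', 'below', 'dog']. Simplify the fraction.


Tokens: 9
Unique types: ('below', 'clock', 'dog', 'garden', 'rabbit', 'the') = 6
TTR = 6/9
Simplify: divide both by 3 -> 2/3
TTR = 2/3

2/3


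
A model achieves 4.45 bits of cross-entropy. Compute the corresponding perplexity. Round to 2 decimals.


Perplexity formula: PP = 2^H
H = 4.45
PP = 2^4.45
Decompose: 2^4.45 = 2^4 * 2^0.45
2^4 = 16, 2^0.45 ~ 1.3660403
PP ~ 16 * 1.3660403 = 21.8566448
Rounded to 2 decimals: 21.86

21.86


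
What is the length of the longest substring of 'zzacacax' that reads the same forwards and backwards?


Scanning 'zzacacax' for palindromic substrings.
Substring at positions 2-6: 'acaca'.
Check: reverse('acaca') = 'acaca' -> palindrome confirmed.
Neighbouring characters ('z' / 'x') break symmetry, so it cannot extend further.
No longer palindromic substring exists; longest length = 5

5


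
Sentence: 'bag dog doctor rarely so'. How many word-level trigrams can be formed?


Word trigrams from [5] words:
  Trigram 1: (bag dog doctor)
  Trigram 2: (dog doctor rarely)
  Trigram 3: (doctor rarely so)
Total word trigrams: 5 - 2 = 3

3


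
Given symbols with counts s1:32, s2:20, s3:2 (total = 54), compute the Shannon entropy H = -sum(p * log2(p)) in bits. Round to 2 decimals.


Computing entropy H = -sum(p_i * log2(p_i)):
  s1: p = 32/54 = 0.5926, -p*log2(p) = 0.4473
  s2: p = 20/54 = 0.3704, -p*log2(p) = 0.5307
  s3: p = 2/54 = 0.0370, -p*log2(p) = 0.1761
H = sum of terms = 1.1541
Rounded to 2 decimals: 1.15

1.15


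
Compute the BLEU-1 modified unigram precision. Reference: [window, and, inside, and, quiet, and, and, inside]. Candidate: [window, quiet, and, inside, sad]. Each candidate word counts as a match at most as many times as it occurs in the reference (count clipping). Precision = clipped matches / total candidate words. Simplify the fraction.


Reference word counts: {'and': 4, 'inside': 2, 'quiet': 1, 'window': 1}
Checking each candidate word (with clipping):
  'window' -> in reference (ref count 1, used 1/1) -> match (matches: 1)
  'quiet' -> in reference (ref count 1, used 1/1) -> match (matches: 2)
  'and' -> in reference (ref count 4, used 1/4) -> match (matches: 3)
  'inside' -> in reference (ref count 2, used 1/2) -> match (matches: 4)
  'sad' -> not in reference -> no match (matches: 4)
Clipped matches: 4, Candidate length: 5
Precision = 4/5

4/5


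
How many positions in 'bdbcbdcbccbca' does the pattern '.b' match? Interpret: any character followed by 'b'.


Pattern: .b means any character followed by 'b'.
Scanning 'bdbcbdcbccbca' position-by-position:
  Pos 0: window 'bd' -> no
  Pos 1: window 'db' -> MATCH
  Pos 2: window 'bc' -> no
  Pos 3: window 'cb' -> MATCH
  Pos 4: window 'bd' -> no
  Pos 5: window 'dc' -> no
  Pos 6: window 'cb' -> MATCH
  Pos 7: window 'bc' -> no
  Pos 8: window 'cc' -> no
  Pos 9: window 'cb' -> MATCH
  Pos 10: window 'bc' -> no
  Pos 11: window 'ca' -> no
  Pos 12: window 'a' -> no
Total matches: 4

4


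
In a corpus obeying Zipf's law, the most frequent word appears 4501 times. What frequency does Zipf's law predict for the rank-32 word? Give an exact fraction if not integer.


Zipf's law: freq(rank) = f1 / rank
f1 = 4501, rank = 32
freq = 4501 / 32
GCD(4501, 32) = 1
Simplified: 4501/32

4501/32


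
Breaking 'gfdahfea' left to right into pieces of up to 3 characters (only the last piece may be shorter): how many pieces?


'gfdahfea' has 8 characters.
Chunking with max size 3:
  Chunk 1: 'gfd' (positions 0-2)
  Chunk 2: 'ahf' (positions 3-5)
  Chunk 3: 'ea' (positions 6-7)
Total chunks: ceil(8 / 3) = 3

3


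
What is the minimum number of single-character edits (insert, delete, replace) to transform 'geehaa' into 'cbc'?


Building DP table for s1='geehaa' (len 6) and s2='cbc' (len 3):
       c  b  c
    0  1  2  3
  g 1  1  2  3
  e 2  2  2  3
  e 3  3  3  3
  h 4  4  4  4
  a 5  5  5  5
  a 6  6  6  6
Edit distance = dp[6][3] = 6

6


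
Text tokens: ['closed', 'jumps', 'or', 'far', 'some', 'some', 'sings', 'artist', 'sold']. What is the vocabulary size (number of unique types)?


Listing all tokens and tracking unique types:
  Token 1: 'closed' -> NEW (unique so far: 1)
  Token 2: 'jumps' -> NEW (unique so far: 2)
  Token 3: 'or' -> NEW (unique so far: 3)
  Token 4: 'far' -> NEW (unique so far: 4)
  Token 5: 'some' -> NEW (unique so far: 5)
  Token 6: 'some' -> duplicate (unique so far: 5)
  Token 7: 'sings' -> NEW (unique so far: 6)
  Token 8: 'artist' -> NEW (unique so far: 7)
  Token 9: 'sold' -> NEW (unique so far: 8)
Unique types: ('artist', 'closed', 'far', 'jumps', 'or', 'sings', 'sold', 'some')
Vocabulary size: 8

8


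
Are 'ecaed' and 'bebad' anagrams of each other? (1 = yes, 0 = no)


Sort characters of 'ecaed': 'acdee'
Sort characters of 'bebad': 'abbde'
Sorted forms differ -> they are NOT anagrams
Result: 0

0


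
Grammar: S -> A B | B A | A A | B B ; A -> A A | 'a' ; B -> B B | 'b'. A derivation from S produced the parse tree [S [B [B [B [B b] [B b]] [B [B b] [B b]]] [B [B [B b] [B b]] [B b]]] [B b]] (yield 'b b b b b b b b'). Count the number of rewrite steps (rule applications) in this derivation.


Every bracketed nonterminal node [X ...] in the tree is produced by exactly one rule application.
Reading the tree off as a leftmost derivation:
  Step 1: S  =>  B B   (applied S -> B B)
  Step 2: B B  =>  B B B   (applied B -> B B)
  Step 3: B B B  =>  B B B B   (applied B -> B B)
  Step 4: B B B B  =>  B B B B B   (applied B -> B B)
  Step 5: B B B B B  =>  b B B B B   (applied B -> b)
  Step 6: b B B B B  =>  b b B B B   (applied B -> b)
  Step 7: b b B B B  =>  b b B B B B   (applied B -> B B)
  Step 8: b b B B B B  =>  b b b B B B   (applied B -> b)
  Step 9: b b b B B B  =>  b b b b B B   (applied B -> b)
  Step 10: b b b b B B  =>  b b b b B B B   (applied B -> B B)
  Step 11: b b b b B B B  =>  b b b b B B B B   (applied B -> B B)
  Step 12: b b b b B B B B  =>  b b b b b B B B   (applied B -> b)
  Step 13: b b b b b B B B  =>  b b b b b b B B   (applied B -> b)
  Step 14: b b b b b b B B  =>  b b b b b b b B   (applied B -> b)
  Step 15: b b b b b b b B  =>  b b b b b b b b   (applied B -> b)
Final yield: b b b b b b b b
Total rewrite steps: 15

15


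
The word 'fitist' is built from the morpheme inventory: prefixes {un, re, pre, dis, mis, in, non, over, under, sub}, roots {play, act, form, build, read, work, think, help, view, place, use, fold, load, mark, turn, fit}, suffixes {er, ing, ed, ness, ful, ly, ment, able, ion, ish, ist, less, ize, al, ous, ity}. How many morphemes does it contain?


Segmenting 'fitist' against the inventory:
  'fit' -> root (morpheme 1)
  'ist' -> suffix (morpheme 2)
Total morphemes: 2

2


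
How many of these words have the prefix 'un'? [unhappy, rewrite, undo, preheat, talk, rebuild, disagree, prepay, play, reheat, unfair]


Checking each word for prefix 'un':
  'unhappy' -> YES, starts with 'un' (count: 1)
  'rewrite' -> no (count: 1)
  'undo' -> YES, starts with 'un' (count: 2)
  'preheat' -> no (count: 2)
  'talk' -> no (count: 2)
  'rebuild' -> no (count: 2)
  'disagree' -> no (count: 2)
  'prepay' -> no (count: 2)
  'play' -> no (count: 2)
  'reheat' -> no (count: 2)
  'unfair' -> YES, starts with 'un' (count: 3)
Total with prefix 'un': 3

3


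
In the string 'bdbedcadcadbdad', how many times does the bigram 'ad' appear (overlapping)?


Scanning 'bdbedcadcadbdad' for bigram 'ad':
  Position 0: 'bd' -> no
  Position 1: 'db' -> no
  Position 2: 'be' -> no
  Position 3: 'ed' -> no
  Position 4: 'dc' -> no
  Position 5: 'ca' -> no
  Position 6: 'ad' -> MATCH
  Position 7: 'dc' -> no
  Position 8: 'ca' -> no
  Position 9: 'ad' -> MATCH
  Position 10: 'db' -> no
  Position 11: 'bd' -> no
  Position 12: 'da' -> no
  Position 13: 'ad' -> MATCH
Total matches: 3

3


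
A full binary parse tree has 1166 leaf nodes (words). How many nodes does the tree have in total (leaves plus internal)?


Leaf nodes (terminals): 1166
Internal nodes = n - 1 = 1166 - 1 = 1165
Total = leaves + internal = 1166 + 1165 = 2331

2331


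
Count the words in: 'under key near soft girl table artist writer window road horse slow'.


Counting words by splitting on spaces:
  Word 1: 'under'
  Word 2: 'key'
  Word 3: 'near'
  Word 4: 'soft'
  Word 5: 'girl'
  Word 6: 'table'
  Word 7: 'artist'
  Word 8: 'writer'
  Word 9: 'window'
  Word 10: 'road'
  Word 11: 'horse'
  Word 12: 'slow'
Total words: 12

12


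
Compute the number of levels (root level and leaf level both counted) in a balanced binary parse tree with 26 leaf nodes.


In a balanced binary tree with n leaves the deepest leaf is ceil(log2(n)) edges below the root,
so counting node levels inclusive of root and leaves gives ceil(log2(n)) + 1 levels.
log2(26) = 4.7004
ceil(4.7004) = 5
levels = 5 + 1 = 6

6


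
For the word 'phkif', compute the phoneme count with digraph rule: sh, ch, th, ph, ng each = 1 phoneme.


Parsing 'phkif' greedily, digraphs first:
  'ph' -> digraph (1 consonant phoneme) (phonemes so far: 1)
  'k' -> consonant phoneme (phonemes so far: 2)
  'i' -> vowel phoneme (phonemes so far: 3)
  'f' -> consonant phoneme (phonemes so far: 4)
Total phonemes: 4

4


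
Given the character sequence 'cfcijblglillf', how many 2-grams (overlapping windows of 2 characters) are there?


String 'cfcijblglillf' has length L = 13.
Number of overlapping n-grams = L - n + 1
Substituting: 13 - 2 + 1 = 12

12


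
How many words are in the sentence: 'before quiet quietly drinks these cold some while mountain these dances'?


Counting words by splitting on spaces:
  Word 1: 'before'
  Word 2: 'quiet'
  Word 3: 'quietly'
  Word 4: 'drinks'
  Word 5: 'these'
  Word 6: 'cold'
  Word 7: 'some'
  Word 8: 'while'
  Word 9: 'mountain'
  Word 10: 'these'
  Word 11: 'dances'
Total words: 11

11


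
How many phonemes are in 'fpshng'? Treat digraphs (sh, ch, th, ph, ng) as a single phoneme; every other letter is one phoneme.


Parsing 'fpshng' greedily, digraphs first:
  'f' -> consonant phoneme (phonemes so far: 1)
  'p' -> consonant phoneme (phonemes so far: 2)
  'sh' -> digraph (1 consonant phoneme) (phonemes so far: 3)
  'ng' -> digraph (1 consonant phoneme) (phonemes so far: 4)
Total phonemes: 4

4


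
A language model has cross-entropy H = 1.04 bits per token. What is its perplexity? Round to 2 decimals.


Perplexity formula: PP = 2^H
H = 1.04
PP = 2^1.04
Decompose: 2^1.04 = 2^1 * 2^0.04
2^1 = 2, 2^0.04 ~ 1.0281138
PP ~ 2 * 1.0281138 = 2.0562276
Rounded to 2 decimals: 2.06

2.06


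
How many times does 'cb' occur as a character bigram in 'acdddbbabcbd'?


Scanning 'acdddbbabcbd' for bigram 'cb':
  Position 0: 'ac' -> no
  Position 1: 'cd' -> no
  Position 2: 'dd' -> no
  Position 3: 'dd' -> no
  Position 4: 'db' -> no
  Position 5: 'bb' -> no
  Position 6: 'ba' -> no
  Position 7: 'ab' -> no
  Position 8: 'bc' -> no
  Position 9: 'cb' -> MATCH
  Position 10: 'bd' -> no
Total matches: 1

1


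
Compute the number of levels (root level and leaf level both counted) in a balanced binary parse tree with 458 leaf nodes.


In a balanced binary tree with n leaves the deepest leaf is ceil(log2(n)) edges below the root,
so counting node levels inclusive of root and leaves gives ceil(log2(n)) + 1 levels.
log2(458) = 8.8392
ceil(8.8392) = 9
levels = 9 + 1 = 10

10


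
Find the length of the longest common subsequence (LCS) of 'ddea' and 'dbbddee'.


DP table for LCS of 'ddea' and 'dbbddee':
       d  b  b  d  d  e  e
    0  0  0  0  0  0  0  0
  d 0  1  1  1  1  1  1  1
  d 0  1  1  1  2  2  2  2
  e 0  1  1  1  2  2  3  3
  a 0  1  1  1  2  2  3  3
LCS: 'dde'
LCS length = 3

3


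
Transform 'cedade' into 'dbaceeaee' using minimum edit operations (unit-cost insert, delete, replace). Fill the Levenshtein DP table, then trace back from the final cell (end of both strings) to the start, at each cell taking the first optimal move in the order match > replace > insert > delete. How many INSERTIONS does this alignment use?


Edit distance = 5. Backtracking from cell (6, 9) with preference match > replace > insert > delete,
then listing the resulting alignment 'cedade' -> 'dbaceeaee' left to right:
  Step 1: insert 'd' [insertion #1]
  Step 2: insert 'b' [insertion #2]
  Step 3: insert 'a' [insertion #3]
  Step 4: keep 'c'
  Step 5: keep 'e'
  Step 6: replace d->e
  Step 7: keep 'a'
  Step 8: replace d->e
  Step 9: keep 'e'
Total insertions: 3

3


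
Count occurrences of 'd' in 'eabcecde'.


Scanning 'eabcecde' for 'd':
  Position 6: 'd' -> MATCH (count: 1)
Total occurrences of 'd': 1

1


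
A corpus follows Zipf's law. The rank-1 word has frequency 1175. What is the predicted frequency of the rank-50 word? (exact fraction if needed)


Zipf's law: freq(rank) = f1 / rank
f1 = 1175, rank = 50
freq = 1175 / 50
GCD(1175, 50) = 25
Simplified: 47/2

47/2


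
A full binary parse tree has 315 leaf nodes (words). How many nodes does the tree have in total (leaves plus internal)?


Leaf nodes (terminals): 315
Internal nodes = n - 1 = 315 - 1 = 314
Total = leaves + internal = 315 + 314 = 629

629


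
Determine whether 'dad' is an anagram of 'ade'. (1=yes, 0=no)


Sort characters of 'dad': 'add'
Sort characters of 'ade': 'ade'
Sorted forms differ -> they are NOT anagrams
Result: 0

0


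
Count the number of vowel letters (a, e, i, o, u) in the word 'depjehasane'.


Scanning each character of 'depjehasane':
  Position 1: 'd' -> consonant (running count: 0)
  Position 2: 'e' -> vowel (running count: 1)
  Position 3: 'p' -> consonant (running count: 1)
  Position 4: 'j' -> consonant (running count: 1)
  Position 5: 'e' -> vowel (running count: 2)
  Position 6: 'h' -> consonant (running count: 2)
  Position 7: 'a' -> vowel (running count: 3)
  Position 8: 's' -> consonant (running count: 3)
  Position 9: 'a' -> vowel (running count: 4)
  Position 10: 'n' -> consonant (running count: 4)
  Position 11: 'e' -> vowel (running count: 5)
Total vowels: 5

5


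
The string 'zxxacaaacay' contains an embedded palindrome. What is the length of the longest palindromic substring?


Scanning 'zxxacaaacay' for palindromic substrings.
Substring at positions 3-9: 'acaaaca'.
Check: reverse('acaaaca') = 'acaaaca' -> palindrome confirmed.
Neighbouring characters ('x' / 'y') break symmetry, so it cannot extend further.
No longer palindromic substring exists; longest length = 7

7


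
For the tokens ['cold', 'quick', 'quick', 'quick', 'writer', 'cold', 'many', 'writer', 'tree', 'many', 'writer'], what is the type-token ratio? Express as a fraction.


Tokens: 11
Unique types: ('cold', 'many', 'quick', 'tree', 'writer') = 5
TTR = 5/11
Already in lowest terms.

5/11


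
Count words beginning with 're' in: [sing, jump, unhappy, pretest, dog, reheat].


Checking each word for prefix 're':
  'sing' -> no (count: 0)
  'jump' -> no (count: 0)
  'unhappy' -> no (count: 0)
  'pretest' -> no (count: 0)
  'dog' -> no (count: 0)
  'reheat' -> YES, starts with 're' (count: 1)
Total with prefix 're': 1

1


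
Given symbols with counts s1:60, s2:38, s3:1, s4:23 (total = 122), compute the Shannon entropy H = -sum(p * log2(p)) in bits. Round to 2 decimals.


Computing entropy H = -sum(p_i * log2(p_i)):
  s1: p = 60/122 = 0.4918, -p*log2(p) = 0.5035
  s2: p = 38/122 = 0.3115, -p*log2(p) = 0.5242
  s3: p = 1/122 = 0.0082, -p*log2(p) = 0.0568
  s4: p = 23/122 = 0.1885, -p*log2(p) = 0.4538
H = sum of terms = 1.5383
Rounded to 2 decimals: 1.54

1.54


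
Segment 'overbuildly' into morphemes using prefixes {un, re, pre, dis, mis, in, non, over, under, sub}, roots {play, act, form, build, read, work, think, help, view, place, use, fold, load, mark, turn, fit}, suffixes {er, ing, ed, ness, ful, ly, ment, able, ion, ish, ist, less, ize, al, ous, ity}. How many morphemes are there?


Segmenting 'overbuildly' against the inventory:
  'over' -> prefix (morpheme 1)
  'build' -> root (morpheme 2)
  'ly' -> suffix (morpheme 3)
Total morphemes: 3

3


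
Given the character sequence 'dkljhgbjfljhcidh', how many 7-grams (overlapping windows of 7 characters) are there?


String 'dkljhgbjfljhcidh' has length L = 16.
Number of overlapping n-grams = L - n + 1
Substituting: 16 - 7 + 1 = 10

10


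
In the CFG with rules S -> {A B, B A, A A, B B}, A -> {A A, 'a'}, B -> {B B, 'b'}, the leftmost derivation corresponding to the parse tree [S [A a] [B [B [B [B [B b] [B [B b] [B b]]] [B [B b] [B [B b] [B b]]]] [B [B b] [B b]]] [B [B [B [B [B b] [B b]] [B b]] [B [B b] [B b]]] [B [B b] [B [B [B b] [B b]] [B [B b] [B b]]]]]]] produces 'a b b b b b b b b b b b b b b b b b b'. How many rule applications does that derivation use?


Every bracketed nonterminal node [X ...] in the tree is produced by exactly one rule application.
Reading the tree off as a leftmost derivation:
  Step 1: S  =>  A B   (applied S -> A B)
  Step 2: A B  =>  a B   (applied A -> a)
  Step 3: a B  =>  a B B   (applied B -> B B)
  Step 4: a B B  =>  a B B B   (applied B -> B B)
  Step 5: a B B B  =>  a B B B B   (applied B -> B B)
  Step 6: a B B B B  =>  a B B B B B   (applied B -> B B)
  Step 7: a B B B B B  =>  a b B B B B   (applied B -> b)
  Step 8: a b B B B B  =>  a b B B B B B   (applied B -> B B)
  Step 9: a b B B B B B  =>  a b b B B B B   (applied B -> b)
  Step 10: a b b B B B B  =>  a b b b B B B   (applied B -> b)
  Step 11: a b b b B B B  =>  a b b b B B B B   (applied B -> B B)
  Step 12: a b b b B B B B  =>  a b b b b B B B   (applied B -> b)
  Step 13: a b b b b B B B  =>  a b b b b B B B B   (applied B -> B B)
  Step 14: a b b b b B B B B  =>  a b b b b b B B B   (applied B -> b)
  Step 15: a b b b b b B B B  =>  a b b b b b b B B   (applied B -> b)
  Step 16: a b b b b b b B B  =>  a b b b b b b B B B   (applied B -> B B)
  Step 17: a b b b b b b B B B  =>  a b b b b b b b B B   (applied B -> b)
  Step 18: a b b b b b b b B B  =>  a b b b b b b b b B   (applied B -> b)
  Step 19: a b b b b b b b b B  =>  a b b b b b b b b B B   (applied B -> B B)
  Step 20: a b b b b b b b b B B  =>  a b b b b b b b b B B B   (applied B -> B B)
  Step 21: a b b b b b b b b B B B  =>  a b b b b b b b b B B B B   (applied B -> B B)
  Step 22: a b b b b b b b b B B B B  =>  a b b b b b b b b B B B B B   (applied B -> B B)
  Step 23: a b b b b b b b b B B B B B  =>  a b b b b b b b b b B B B B   (applied B -> b)
  Step 24: a b b b b b b b b b B B B B  =>  a b b b b b b b b b b B B B   (applied B -> b)
  Step 25: a b b b b b b b b b b B B B  =>  a b b b b b b b b b b b B B   (applied B -> b)
  Step 26: a b b b b b b b b b b b B B  =>  a b b b b b b b b b b b B B B   (applied B -> B B)
  Step 27: a b b b b b b b b b b b B B B  =>  a b b b b b b b b b b b b B B   (applied B -> b)
  Step 28: a b b b b b b b b b b b b B B  =>  a b b b b b b b b b b b b b B   (applied B -> b)
  Step 29: a b b b b b b b b b b b b b B  =>  a b b b b b b b b b b b b b B B   (applied B -> B B)
  Step 30: a b b b b b b b b b b b b b B B  =>  a b b b b b b b b b b b b b b B   (applied B -> b)
  Step 31: a b b b b b b b b b b b b b b B  =>  a b b b b b b b b b b b b b b B B   (applied B -> B B)
  Step 32: a b b b b b b b b b b b b b b B B  =>  a b b b b b b b b b b b b b b B B B   (applied B -> B B)
  Step 33: a b b b b b b b b b b b b b b B B B  =>  a b b b b b b b b b b b b b b b B B   (applied B -> b)
  Step 34: a b b b b b b b b b b b b b b b B B  =>  a b b b b b b b b b b b b b b b b B   (applied B -> b)
  Step 35: a b b b b b b b b b b b b b b b b B  =>  a b b b b b b b b b b b b b b b b B B   (applied B -> B B)
  Step 36: a b b b b b b b b b b b b b b b b B B  =>  a b b b b b b b b b b b b b b b b b B   (applied B -> b)
  Step 37: a b b b b b b b b b b b b b b b b b B  =>  a b b b b b b b b b b b b b b b b b b   (applied B -> b)
Final yield: a b b b b b b b b b b b b b b b b b b
Total rewrite steps: 37

37


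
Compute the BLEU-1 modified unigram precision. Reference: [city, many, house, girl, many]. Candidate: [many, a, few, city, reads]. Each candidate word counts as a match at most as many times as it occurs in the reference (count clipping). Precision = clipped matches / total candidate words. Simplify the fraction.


Reference word counts: {'city': 1, 'girl': 1, 'house': 1, 'many': 2}
Checking each candidate word (with clipping):
  'many' -> in reference (ref count 2, used 1/2) -> match (matches: 1)
  'a' -> not in reference -> no match (matches: 1)
  'few' -> not in reference -> no match (matches: 1)
  'city' -> in reference (ref count 1, used 1/1) -> match (matches: 2)
  'reads' -> not in reference -> no match (matches: 2)
Clipped matches: 2, Candidate length: 5
Precision = 2/5

2/5


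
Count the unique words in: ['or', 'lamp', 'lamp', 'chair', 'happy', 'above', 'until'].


Listing all tokens and tracking unique types:
  Token 1: 'or' -> NEW (unique so far: 1)
  Token 2: 'lamp' -> NEW (unique so far: 2)
  Token 3: 'lamp' -> duplicate (unique so far: 2)
  Token 4: 'chair' -> NEW (unique so far: 3)
  Token 5: 'happy' -> NEW (unique so far: 4)
  Token 6: 'above' -> NEW (unique so far: 5)
  Token 7: 'until' -> NEW (unique so far: 6)
Unique types: ('above', 'chair', 'happy', 'lamp', 'or', 'until')
Vocabulary size: 6

6


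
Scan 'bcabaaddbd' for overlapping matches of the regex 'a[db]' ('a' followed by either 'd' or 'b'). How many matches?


Pattern: a[db] means 'a' followed by either 'd' or 'b'.
Scanning 'bcabaaddbd' position-by-position:
  Pos 0: window 'bc' -> no
  Pos 1: window 'ca' -> no
  Pos 2: window 'ab' -> MATCH
  Pos 3: window 'ba' -> no
  Pos 4: window 'aa' -> no
  Pos 5: window 'ad' -> MATCH
  Pos 6: window 'dd' -> no
  Pos 7: window 'db' -> no
  Pos 8: window 'bd' -> no
  Pos 9: window 'd' -> no
Total matches: 2

2


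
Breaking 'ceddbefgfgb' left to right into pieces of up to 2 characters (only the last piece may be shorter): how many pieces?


'ceddbefgfgb' has 11 characters.
Chunking with max size 2:
  Chunk 1: 'ce' (positions 0-1)
  Chunk 2: 'dd' (positions 2-3)
  Chunk 3: 'be' (positions 4-5)
  Chunk 4: 'fg' (positions 6-7)
  Chunk 5: 'fg' (positions 8-9)
  Chunk 6: 'b' (positions 10-10)
Total chunks: ceil(11 / 2) = 6

6


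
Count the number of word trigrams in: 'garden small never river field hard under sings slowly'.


Word trigrams from [9] words:
  Trigram 1: (garden small never)
  Trigram 2: (small never river)
  Trigram 3: (never river field)
  Trigram 4: (river field hard)
  Trigram 5: (field hard under)
  Trigram 6: (hard under sings)
  Trigram 7: (under sings slowly)
Total word trigrams: 9 - 2 = 7

7
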